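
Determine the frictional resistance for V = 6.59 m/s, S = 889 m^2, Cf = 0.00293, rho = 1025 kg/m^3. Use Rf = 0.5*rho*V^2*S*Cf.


Formula: Rf = 0.5 * rho * V^2 * S * Cf
Step 1 — V^2 = 6.59^2 = 43.4281
Step 2 — 0.5 * rho * V^2 = 0.5 * 1025 * 43.4281 = 22256.90125
Step 3 — Rf = 22256.90125 * 889 * 0.00293 ≈ 57974 N (5 s.f.)

57974 N


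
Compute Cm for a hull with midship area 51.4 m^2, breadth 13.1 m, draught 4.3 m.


Formula: Cm = Am / (B * T)
Step 1 — B * T = 13.1 * 4.3 = 56.33 m^2
Step 2 — Cm = 51.4 / 56.33 ≈ 0.91248 (5 s.f.)

0.91248


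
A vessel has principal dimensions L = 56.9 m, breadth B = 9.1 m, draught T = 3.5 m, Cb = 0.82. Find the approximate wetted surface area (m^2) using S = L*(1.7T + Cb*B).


Formula: S = 1.7*L*T + V/T with V = Cb*L*B*T, i.e. S = L * (1.7*T + Cb*B)
Step 1 — 1.7*T = 1.7 * 3.5 = 5.95 m
Step 2 — Cb*B = 0.82 * 9.1 = 7.462 m
Step 3 — 1.7*T + Cb*B = 5.95 + 7.462 = 13.412 m
Step 4 — S = 56.9 * 13.412 ≈ 763.14 m^2 (5 s.f.)

763.14 m^2


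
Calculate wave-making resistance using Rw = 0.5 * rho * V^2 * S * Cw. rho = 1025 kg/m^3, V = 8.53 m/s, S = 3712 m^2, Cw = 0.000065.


Formula: Rw = 0.5 * rho * V^2 * S * Cw
Step 1 — V^2 = 8.53^2 = 72.7609
Step 2 — 0.5 * rho * V^2 = 0.5 * 1025 * 72.7609 = 37289.96125
Step 3 — Rw = 37289.96125 * 3712 * 0.000065 ≈ 8997.3 N (5 s.f.)

8997.3 N


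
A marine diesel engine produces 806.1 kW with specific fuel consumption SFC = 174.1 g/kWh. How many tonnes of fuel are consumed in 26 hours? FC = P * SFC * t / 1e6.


Formula: FC (tonnes) = P * SFC * t / 1,000,000
Step 1 — P * SFC * t = 806.1 * 174.1 * 26 = 3648892.26 g
Step 2 — FC (tonnes) = 3648892.26 / 1,000,000 ≈ 3.6489 tonnes (5 s.f.)

3.6489 tonnes


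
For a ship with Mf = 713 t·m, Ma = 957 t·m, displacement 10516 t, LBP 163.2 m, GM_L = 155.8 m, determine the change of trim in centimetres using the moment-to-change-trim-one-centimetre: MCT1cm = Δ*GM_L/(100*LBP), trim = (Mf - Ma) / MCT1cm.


Formula: net trimming moment = Mf - Ma; MCT1cm = Δ*GM_L/(100*LBP); trim = net moment / MCT1cm
Step 1 — net trimming moment = 713 - 957 = -244 t·m
Step 2 — MCT1cm = 10516 * 155.8 / (100 * 163.2) = 100.3917 t·m/cm
Step 3 — trim = -244 / 100.3917 ≈ -2.4305 cm (5 s.f.)

-2.4305 cm


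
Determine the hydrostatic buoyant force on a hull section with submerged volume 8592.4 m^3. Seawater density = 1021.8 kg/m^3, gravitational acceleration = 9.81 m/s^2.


Formula: Fb = rho * g * V
Substituting: Fb = 1021.8 * 9.81 * 8592.4
Intermediate: 1021.8 * 9.81 = 10023.858
Result: Fb = 10023.858 * 8592.4 ≈ 86129000 N (5 s.f.)

86129000 N


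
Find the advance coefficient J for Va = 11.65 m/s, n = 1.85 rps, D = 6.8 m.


Formula: J = Va / (n * D)
Step 1 — n * D = 1.85 * 6.8 = 12.58
Step 2 — J = 11.65 / 12.58 ≈ 0.92607 (5 s.f.)

0.92607


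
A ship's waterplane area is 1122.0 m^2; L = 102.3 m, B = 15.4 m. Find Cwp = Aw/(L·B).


Formula: Cwp = Aw / (L * B)
Step 1 — L * B = 102.3 * 15.4 = 1575.42 m^2
Step 2 — Cwp = 1122.0 / 1575.42 ≈ 0.71219 (5 s.f.)

0.71219


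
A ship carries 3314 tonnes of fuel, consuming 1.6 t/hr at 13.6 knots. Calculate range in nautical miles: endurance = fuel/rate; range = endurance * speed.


Formula: endurance = fuel / rate; range = endurance * speed
Step 1 — endurance = 3314 / 1.6 = 2071.25 hours
Step 2 — range = 2071.25 * 13.6 ≈ 28169 nautical miles (5 s.f.)

28169 NM


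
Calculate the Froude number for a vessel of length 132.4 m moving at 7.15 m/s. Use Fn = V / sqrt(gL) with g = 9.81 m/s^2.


Formula: Fn = V / sqrt(g * L)
Step 1 — g * L = 9.81 * 132.4 = 1298.844
Step 2 — sqrt(g * L) = sqrt(1298.844) = 36.039478
Step 3 — Fn = 7.15 / 36.039478 ≈ 0.19839 (5 s.f.)

0.19839


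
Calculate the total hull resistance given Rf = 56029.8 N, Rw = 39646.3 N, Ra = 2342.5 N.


Formula: Rt = Rf + Rw + Ra
Substituting: Rt = 56029.8 + 39646.3 + 2342.5
Result: Rt = 98018.6 N

98018.6 N


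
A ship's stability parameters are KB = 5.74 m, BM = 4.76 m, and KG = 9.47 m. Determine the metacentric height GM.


Formula: GM = KB + BM - KG
Step 1 — KM = KB + BM = 5.74 + 4.76 = 10.5 m
Step 2 — GM = KM - KG = 10.5 - 9.47 = 1.03 m

1.03 m


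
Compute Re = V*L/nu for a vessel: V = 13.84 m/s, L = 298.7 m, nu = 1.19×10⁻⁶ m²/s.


Formula: Re = V * L / nu
Step 1 — V * L = 13.84 * 298.7 = 4134.008 m^2/s
Step 2 — Re = 4134.008 / 1.19e-6 = 3.47e+09

3.47e+09


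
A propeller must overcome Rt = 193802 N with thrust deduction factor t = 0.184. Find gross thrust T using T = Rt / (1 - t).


Formula: T = Rt / (1 - t)
Step 1 — (1 - t) = 1 - 0.184 = 0.816
Step 2 — T = 193802 / 0.816 ≈ 237500 N (5 s.f.)

237500 N


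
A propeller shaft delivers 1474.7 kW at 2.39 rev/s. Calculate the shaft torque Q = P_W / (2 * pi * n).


Formula: Q = P_W / (2 * pi * n)
Step 1 — P_W = 1474.7 kW * 1000 = 1474700.0 W
Step 2 — 2 * pi * n = 2 * pi * 2.39 = 15.016813
Step 3 — Q = 1474700.0 / 15.016813 ≈ 98203 N·m (5 s.f.)

98203 N·m


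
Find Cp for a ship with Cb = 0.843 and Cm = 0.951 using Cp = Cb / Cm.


Formula: Cp = Cb / Cm
Substituting: Cp = 0.843 / 0.951
Result: Cp ≈ 0.88644 (5 s.f.)

0.88644


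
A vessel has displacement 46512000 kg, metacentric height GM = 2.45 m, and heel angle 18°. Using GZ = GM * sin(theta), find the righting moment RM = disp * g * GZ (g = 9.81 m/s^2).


Formula: GZ = GM * sin(theta); RM = disp * g * GZ
Step 1 — GZ = 2.45 * sin(18°) = 2.45 * 0.309017 = 0.757092 m
Step 2 — RM = 46512000 * 9.81 * 0.757092 ≈ 345450000 N·m (5 s.f.)

345450000 N·m


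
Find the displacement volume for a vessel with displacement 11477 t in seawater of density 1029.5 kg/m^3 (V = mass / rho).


Formula: V = mass / rho
Step 1 — convert tonnes to kg: 11477 t * 1000 = 11477000 kg
Step 2 — V = 11477000 / 1029.5 ≈ 11148 m^3 (5 s.f.)

11148 m^3


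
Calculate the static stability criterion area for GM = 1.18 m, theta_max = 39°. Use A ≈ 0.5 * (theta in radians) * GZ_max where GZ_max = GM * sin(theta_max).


Formula: GZ_max = GM * sin(theta); Area = 0.5 * theta_rad * GZ_max
Step 1 — GZ_max = 1.18 * sin(39°) = 1.18 * 0.62932 = 0.742598 m
Step 2 — theta_rad = 39 * pi/180 = 0.680678 rad
Step 3 — Area = 0.5 * 0.680678 * 0.742598 ≈ 0.25274 m·rad (5 s.f.)

0.25274 m·rad


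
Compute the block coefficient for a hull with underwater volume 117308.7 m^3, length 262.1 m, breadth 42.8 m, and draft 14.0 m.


Formula: Cb = V / (L * B * T)
Step 1 — L * B * T = 262.1 * 42.8 * 14.0 = 157050.32 m^3
Step 2 — Cb = 117308.7 / 157050.32 ≈ 0.74695 (5 s.f.)

0.74695


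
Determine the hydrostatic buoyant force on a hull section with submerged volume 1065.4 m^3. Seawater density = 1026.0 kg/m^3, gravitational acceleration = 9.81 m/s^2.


Formula: Fb = rho * g * V
Substituting: Fb = 1026.0 * 9.81 * 1065.4
Intermediate: 1026.0 * 9.81 = 10065.06
Result: Fb = 10065.06 * 1065.4 ≈ 10723000 N (5 s.f.)

10723000 N


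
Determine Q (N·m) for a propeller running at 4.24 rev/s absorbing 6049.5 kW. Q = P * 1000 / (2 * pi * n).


Formula: Q = P_W / (2 * pi * n)
Step 1 — P_W = 6049.5 kW * 1000 = 6049500.0 W
Step 2 — 2 * pi * n = 2 * pi * 4.24 = 26.640706
Step 3 — Q = 6049500.0 / 26.640706 ≈ 227080 N·m (5 s.f.)

227080 N·m


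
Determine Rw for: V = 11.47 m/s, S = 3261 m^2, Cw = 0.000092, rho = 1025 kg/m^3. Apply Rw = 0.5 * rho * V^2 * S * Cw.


Formula: Rw = 0.5 * rho * V^2 * S * Cw
Step 1 — V^2 = 11.47^2 = 131.5609
Step 2 — 0.5 * rho * V^2 = 0.5 * 1025 * 131.5609 = 67424.96125
Step 3 — Rw = 67424.96125 * 3261 * 0.000092 ≈ 20228 N (5 s.f.)

20228 N


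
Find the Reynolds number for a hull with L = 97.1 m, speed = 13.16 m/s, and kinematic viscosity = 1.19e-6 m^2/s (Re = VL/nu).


Formula: Re = V * L / nu
Step 1 — V * L = 13.16 * 97.1 = 1277.836 m^2/s
Step 2 — Re = 1277.836 / 1.19e-6 = 1.07e+09

1.07e+09


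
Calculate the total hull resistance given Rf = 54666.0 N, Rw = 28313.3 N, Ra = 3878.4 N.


Formula: Rt = Rf + Rw + Ra
Substituting: Rt = 54666.0 + 28313.3 + 3878.4
Result: Rt = 86857.7 N

86857.7 N


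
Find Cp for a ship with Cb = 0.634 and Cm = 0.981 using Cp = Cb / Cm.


Formula: Cp = Cb / Cm
Substituting: Cp = 0.634 / 0.981
Result: Cp ≈ 0.64628 (5 s.f.)

0.64628


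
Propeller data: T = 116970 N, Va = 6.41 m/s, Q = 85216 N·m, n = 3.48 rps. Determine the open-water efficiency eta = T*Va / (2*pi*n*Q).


Formula: eta = T * Va / (2 * pi * n * Q)
Step 1 — numerator = T * Va = 116970 * 6.41 = 749777.7
Step 2 — 2 * pi * n = 2 * pi * 3.48 = 21.865485
Step 3 — denominator = 21.865485 * 85216 = 1863289.17
Step 4 — eta = 749777.7 / 1863289.17 ≈ 0.40239 (5 s.f.)

0.40239


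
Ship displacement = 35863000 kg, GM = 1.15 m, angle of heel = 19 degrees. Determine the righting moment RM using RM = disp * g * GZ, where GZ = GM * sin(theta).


Formula: GZ = GM * sin(theta); RM = disp * g * GZ
Step 1 — GZ = 1.15 * sin(19°) = 1.15 * 0.325568 = 0.374403 m
Step 2 — RM = 35863000 * 9.81 * 0.374403 ≈ 131720000 N·m (5 s.f.)

131720000 N·m


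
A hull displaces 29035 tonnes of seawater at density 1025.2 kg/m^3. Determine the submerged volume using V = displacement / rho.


Formula: V = mass / rho
Step 1 — convert tonnes to kg: 29035 t * 1000 = 29035000 kg
Step 2 — V = 29035000 / 1025.2 ≈ 28321 m^3 (5 s.f.)

28321 m^3


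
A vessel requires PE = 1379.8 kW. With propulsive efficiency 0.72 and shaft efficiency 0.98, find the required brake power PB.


Formula: PB = PE / (eta_D * eta_S)
Step 1 — combined efficiency = eta_D * eta_S = 0.72 * 0.98 = 0.7056
Step 2 — PB = 1379.8 / 0.7056 ≈ 1955.5 kW (5 s.f.)

1955.5 kW


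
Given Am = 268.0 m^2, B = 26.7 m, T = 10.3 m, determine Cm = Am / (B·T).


Formula: Cm = Am / (B * T)
Step 1 — B * T = 26.7 * 10.3 = 275.01 m^2
Step 2 — Cm = 268.0 / 275.01 ≈ 0.97451 (5 s.f.)

0.97451


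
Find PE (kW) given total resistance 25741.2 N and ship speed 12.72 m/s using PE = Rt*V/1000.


Formula: PE = Rt * V / 1000 (kW)
Step 1 — PE (W) = 25741.2 * 12.72 = 327428.064 W
Step 2 — PE (kW) = 327428.064 / 1000 ≈ 327.43 kW (5 s.f.)

327.43 kW


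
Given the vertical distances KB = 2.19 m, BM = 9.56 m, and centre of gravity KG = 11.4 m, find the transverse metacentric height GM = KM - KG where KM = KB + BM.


Formula: GM = KB + BM - KG
Step 1 — KM = KB + BM = 2.19 + 9.56 = 11.75 m
Step 2 — GM = KM - KG = 11.75 - 11.4 = 0.35 m

0.35 m


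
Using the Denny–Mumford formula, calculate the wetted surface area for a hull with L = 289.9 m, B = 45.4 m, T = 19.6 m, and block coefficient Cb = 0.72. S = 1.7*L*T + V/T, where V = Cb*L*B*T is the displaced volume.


Formula: S = 1.7*L*T + V/T with V = Cb*L*B*T, i.e. S = L * (1.7*T + Cb*B)
Step 1 — 1.7*T = 1.7 * 19.6 = 33.32 m
Step 2 — Cb*B = 0.72 * 45.4 = 32.688 m
Step 3 — 1.7*T + Cb*B = 33.32 + 32.688 = 66.008 m
Step 4 — S = 289.9 * 66.008 ≈ 19136 m^2 (5 s.f.)

19136 m^2


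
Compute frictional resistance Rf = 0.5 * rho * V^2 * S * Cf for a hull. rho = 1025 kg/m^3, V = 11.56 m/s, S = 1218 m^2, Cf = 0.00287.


Formula: Rf = 0.5 * rho * V^2 * S * Cf
Step 1 — V^2 = 11.56^2 = 133.6336
Step 2 — 0.5 * rho * V^2 = 0.5 * 1025 * 133.6336 = 68487.22
Step 3 — Rf = 68487.22 * 1218 * 0.00287 ≈ 239410 N (5 s.f.)

239410 N


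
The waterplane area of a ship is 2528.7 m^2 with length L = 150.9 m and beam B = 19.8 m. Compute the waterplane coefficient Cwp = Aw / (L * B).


Formula: Cwp = Aw / (L * B)
Step 1 — L * B = 150.9 * 19.8 = 2987.82 m^2
Step 2 — Cwp = 2528.7 / 2987.82 ≈ 0.84634 (5 s.f.)

0.84634


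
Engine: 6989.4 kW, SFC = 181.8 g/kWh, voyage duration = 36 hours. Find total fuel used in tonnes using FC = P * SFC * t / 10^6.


Formula: FC (tonnes) = P * SFC * t / 1,000,000
Step 1 — P * SFC * t = 6989.4 * 181.8 * 36 = 45744225.12 g
Step 2 — FC (tonnes) = 45744225.12 / 1,000,000 ≈ 45.744 tonnes (5 s.f.)

45.744 tonnes


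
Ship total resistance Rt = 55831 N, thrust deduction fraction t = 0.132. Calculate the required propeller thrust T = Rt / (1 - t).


Formula: T = Rt / (1 - t)
Step 1 — (1 - t) = 1 - 0.132 = 0.868
Step 2 — T = 55831 / 0.868 ≈ 64321 N (5 s.f.)

64321 N


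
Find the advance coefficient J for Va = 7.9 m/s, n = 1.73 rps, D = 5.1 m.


Formula: J = Va / (n * D)
Step 1 — n * D = 1.73 * 5.1 = 8.823
Step 2 — J = 7.9 / 8.823 ≈ 0.89539 (5 s.f.)

0.89539


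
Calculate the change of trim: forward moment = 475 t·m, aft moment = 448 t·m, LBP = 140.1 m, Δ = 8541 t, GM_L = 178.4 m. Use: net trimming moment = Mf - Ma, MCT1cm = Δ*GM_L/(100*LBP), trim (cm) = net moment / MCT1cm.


Formula: net trimming moment = Mf - Ma; MCT1cm = Δ*GM_L/(100*LBP); trim = net moment / MCT1cm
Step 1 — net trimming moment = 475 - 448 = 27 t·m
Step 2 — MCT1cm = 8541 * 178.4 / (100 * 140.1) = 108.7591 t·m/cm
Step 3 — trim = 27 / 108.7591 ≈ 0.24826 cm (5 s.f.)

0.24826 cm


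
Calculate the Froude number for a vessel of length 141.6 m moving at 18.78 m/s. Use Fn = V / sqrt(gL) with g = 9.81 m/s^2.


Formula: Fn = V / sqrt(g * L)
Step 1 — g * L = 9.81 * 141.6 = 1389.096
Step 2 — sqrt(g * L) = sqrt(1389.096) = 37.270578
Step 3 — Fn = 18.78 / 37.270578 ≈ 0.50388 (5 s.f.)

0.50388


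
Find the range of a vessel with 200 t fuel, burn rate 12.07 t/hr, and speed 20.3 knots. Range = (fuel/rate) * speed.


Formula: endurance = fuel / rate; range = endurance * speed
Step 1 — endurance = 200 / 12.07 = 16.57 hours
Step 2 — range = 16.57 * 20.3 ≈ 336.37 nautical miles (5 s.f.)

336.37 NM


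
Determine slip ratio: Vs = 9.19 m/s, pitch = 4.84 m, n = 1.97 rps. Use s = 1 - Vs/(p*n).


Formula: s = 1 - Vs / (p * n)
Step 1 — p * n = 4.84 * 1.97 = 9.5348
Step 2 — Vs / (p*n) = 9.19 / 9.5348 = 0.963838 (6 d.p.)
Step 3 — s = 1 - 0.963838 = 0.036162

0.036162


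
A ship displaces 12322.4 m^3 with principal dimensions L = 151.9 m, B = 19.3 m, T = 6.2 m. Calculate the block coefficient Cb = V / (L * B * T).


Formula: Cb = V / (L * B * T)
Step 1 — L * B * T = 151.9 * 19.3 * 6.2 = 18176.354 m^3
Step 2 — Cb = 12322.4 / 18176.354 ≈ 0.67794 (5 s.f.)

0.67794


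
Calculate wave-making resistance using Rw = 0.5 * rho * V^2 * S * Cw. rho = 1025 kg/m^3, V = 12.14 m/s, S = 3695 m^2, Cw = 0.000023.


Formula: Rw = 0.5 * rho * V^2 * S * Cw
Step 1 — V^2 = 12.14^2 = 147.3796
Step 2 — 0.5 * rho * V^2 = 0.5 * 1025 * 147.3796 = 75532.045
Step 3 — Rw = 75532.045 * 3695 * 0.000023 ≈ 6419.1 N (5 s.f.)

6419.1 N


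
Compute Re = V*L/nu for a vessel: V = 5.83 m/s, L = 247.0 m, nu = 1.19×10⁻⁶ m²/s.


Formula: Re = V * L / nu
Step 1 — V * L = 5.83 * 247.0 = 1440.01 m^2/s
Step 2 — Re = 1440.01 / 1.19e-6 = 1.21e+09

1.21e+09


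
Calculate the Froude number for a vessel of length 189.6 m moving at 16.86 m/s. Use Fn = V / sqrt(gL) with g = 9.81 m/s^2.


Formula: Fn = V / sqrt(g * L)
Step 1 — g * L = 9.81 * 189.6 = 1859.976
Step 2 — sqrt(g * L) = sqrt(1859.976) = 43.127439
Step 3 — Fn = 16.86 / 43.127439 ≈ 0.39093 (5 s.f.)

0.39093


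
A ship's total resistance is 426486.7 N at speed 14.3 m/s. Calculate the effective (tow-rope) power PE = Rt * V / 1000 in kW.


Formula: PE = Rt * V / 1000 (kW)
Step 1 — PE (W) = 426486.7 * 14.3 = 6098759.81 W
Step 2 — PE (kW) = 6098759.81 / 1000 ≈ 6098.8 kW (5 s.f.)

6098.8 kW


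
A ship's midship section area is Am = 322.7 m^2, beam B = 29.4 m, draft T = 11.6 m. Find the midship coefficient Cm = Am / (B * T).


Formula: Cm = Am / (B * T)
Step 1 — B * T = 29.4 * 11.6 = 341.04 m^2
Step 2 — Cm = 322.7 / 341.04 ≈ 0.94622 (5 s.f.)

0.94622


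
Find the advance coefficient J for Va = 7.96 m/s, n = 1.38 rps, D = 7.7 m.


Formula: J = Va / (n * D)
Step 1 — n * D = 1.38 * 7.7 = 10.626
Step 2 — J = 7.96 / 10.626 ≈ 0.74911 (5 s.f.)

0.74911


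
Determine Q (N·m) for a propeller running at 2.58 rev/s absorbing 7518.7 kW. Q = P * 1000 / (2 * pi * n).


Formula: Q = P_W / (2 * pi * n)
Step 1 — P_W = 7518.7 kW * 1000 = 7518700.0 W
Step 2 — 2 * pi * n = 2 * pi * 2.58 = 16.210618
Step 3 — Q = 7518700.0 / 16.210618 ≈ 463810 N·m (5 s.f.)

463810 N·m


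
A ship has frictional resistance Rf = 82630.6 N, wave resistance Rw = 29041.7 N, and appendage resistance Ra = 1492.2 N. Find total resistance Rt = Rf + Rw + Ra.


Formula: Rt = Rf + Rw + Ra
Substituting: Rt = 82630.6 + 29041.7 + 1492.2
Result: Rt = 113164.5 N

113164.5 N


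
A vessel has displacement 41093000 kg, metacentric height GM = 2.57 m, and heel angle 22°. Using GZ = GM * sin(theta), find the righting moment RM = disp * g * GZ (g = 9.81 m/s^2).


Formula: GZ = GM * sin(theta); RM = disp * g * GZ
Step 1 — GZ = 2.57 * sin(22°) = 2.57 * 0.374607 = 0.96274 m
Step 2 — RM = 41093000 * 9.81 * 0.96274 ≈ 388100000 N·m (5 s.f.)

388100000 N·m


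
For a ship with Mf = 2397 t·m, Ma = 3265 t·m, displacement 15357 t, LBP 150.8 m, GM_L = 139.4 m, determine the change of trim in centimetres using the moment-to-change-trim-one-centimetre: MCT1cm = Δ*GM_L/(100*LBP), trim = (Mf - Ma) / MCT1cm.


Formula: net trimming moment = Mf - Ma; MCT1cm = Δ*GM_L/(100*LBP); trim = net moment / MCT1cm
Step 1 — net trimming moment = 2397 - 3265 = -868 t·m
Step 2 — MCT1cm = 15357 * 139.4 / (100 * 150.8) = 141.9606 t·m/cm
Step 3 — trim = -868 / 141.9606 ≈ -6.1144 cm (5 s.f.)

-6.1144 cm


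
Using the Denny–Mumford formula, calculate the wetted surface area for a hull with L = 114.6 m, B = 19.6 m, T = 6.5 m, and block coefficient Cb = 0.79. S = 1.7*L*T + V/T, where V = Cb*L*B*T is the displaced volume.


Formula: S = 1.7*L*T + V/T with V = Cb*L*B*T, i.e. S = L * (1.7*T + Cb*B)
Step 1 — 1.7*T = 1.7 * 6.5 = 11.05 m
Step 2 — Cb*B = 0.79 * 19.6 = 15.484 m
Step 3 — 1.7*T + Cb*B = 11.05 + 15.484 = 26.534 m
Step 4 — S = 114.6 * 26.534 ≈ 3040.8 m^2 (5 s.f.)

3040.8 m^2


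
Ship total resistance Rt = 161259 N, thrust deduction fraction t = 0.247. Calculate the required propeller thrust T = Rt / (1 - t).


Formula: T = Rt / (1 - t)
Step 1 — (1 - t) = 1 - 0.247 = 0.753
Step 2 — T = 161259 / 0.753 ≈ 214160 N (5 s.f.)

214160 N


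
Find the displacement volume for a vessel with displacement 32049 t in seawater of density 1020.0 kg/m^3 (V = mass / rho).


Formula: V = mass / rho
Step 1 — convert tonnes to kg: 32049 t * 1000 = 32049000 kg
Step 2 — V = 32049000 / 1020.0 ≈ 31421 m^3 (5 s.f.)

31421 m^3


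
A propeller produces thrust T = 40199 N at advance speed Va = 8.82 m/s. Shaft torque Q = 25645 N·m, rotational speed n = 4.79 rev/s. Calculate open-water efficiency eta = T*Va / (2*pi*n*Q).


Formula: eta = T * Va / (2 * pi * n * Q)
Step 1 — numerator = T * Va = 40199 * 8.82 = 354555.18
Step 2 — 2 * pi * n = 2 * pi * 4.79 = 30.096458
Step 3 — denominator = 30.096458 * 25645 = 771823.67
Step 4 — eta = 354555.18 / 771823.67 ≈ 0.45937 (5 s.f.)

0.45937


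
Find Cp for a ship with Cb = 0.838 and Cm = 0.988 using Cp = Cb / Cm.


Formula: Cp = Cb / Cm
Substituting: Cp = 0.838 / 0.988
Result: Cp ≈ 0.84818 (5 s.f.)

0.84818


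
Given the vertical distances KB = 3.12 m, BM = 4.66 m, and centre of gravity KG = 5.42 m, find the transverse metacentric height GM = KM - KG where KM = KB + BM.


Formula: GM = KB + BM - KG
Step 1 — KM = KB + BM = 3.12 + 4.66 = 7.78 m
Step 2 — GM = KM - KG = 7.78 - 5.42 = 2.36 m

2.36 m


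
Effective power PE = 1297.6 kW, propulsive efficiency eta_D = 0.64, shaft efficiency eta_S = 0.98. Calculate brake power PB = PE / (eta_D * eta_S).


Formula: PB = PE / (eta_D * eta_S)
Step 1 — combined efficiency = eta_D * eta_S = 0.64 * 0.98 = 0.6272
Step 2 — PB = 1297.6 / 0.6272 ≈ 2068.9 kW (5 s.f.)

2068.9 kW


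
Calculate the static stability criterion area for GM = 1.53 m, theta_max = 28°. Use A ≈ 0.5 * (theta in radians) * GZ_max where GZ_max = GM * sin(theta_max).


Formula: GZ_max = GM * sin(theta); Area = 0.5 * theta_rad * GZ_max
Step 1 — GZ_max = 1.53 * sin(28°) = 1.53 * 0.469472 = 0.718292 m
Step 2 — theta_rad = 28 * pi/180 = 0.488692 rad
Step 3 — Area = 0.5 * 0.488692 * 0.718292 ≈ 0.17551 m·rad (5 s.f.)

0.17551 m·rad


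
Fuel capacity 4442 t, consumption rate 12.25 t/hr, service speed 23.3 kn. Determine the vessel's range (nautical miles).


Formula: endurance = fuel / rate; range = endurance * speed
Step 1 — endurance = 4442 / 12.25 = 362.6122 hours
Step 2 — range = 362.6122 * 23.3 ≈ 8448.9 nautical miles (5 s.f.)

8448.9 NM


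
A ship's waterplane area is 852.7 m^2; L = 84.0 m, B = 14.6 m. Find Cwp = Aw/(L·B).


Formula: Cwp = Aw / (L * B)
Step 1 — L * B = 84.0 * 14.6 = 1226.4 m^2
Step 2 — Cwp = 852.7 / 1226.4 ≈ 0.69529 (5 s.f.)

0.69529


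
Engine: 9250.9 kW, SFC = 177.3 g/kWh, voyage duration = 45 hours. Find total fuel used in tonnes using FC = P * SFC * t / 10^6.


Formula: FC (tonnes) = P * SFC * t / 1,000,000
Step 1 — P * SFC * t = 9250.9 * 177.3 * 45 = 73808305.65 g
Step 2 — FC (tonnes) = 73808305.65 / 1,000,000 ≈ 73.808 tonnes (5 s.f.)

73.808 tonnes


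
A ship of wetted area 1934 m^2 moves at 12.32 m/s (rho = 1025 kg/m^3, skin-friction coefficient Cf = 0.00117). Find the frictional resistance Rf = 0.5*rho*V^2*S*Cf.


Formula: Rf = 0.5 * rho * V^2 * S * Cf
Step 1 — V^2 = 12.32^2 = 151.7824
Step 2 — 0.5 * rho * V^2 = 0.5 * 1025 * 151.7824 = 77788.48
Step 3 — Rf = 77788.48 * 1934 * 0.00117 ≈ 176020 N (5 s.f.)

176020 N


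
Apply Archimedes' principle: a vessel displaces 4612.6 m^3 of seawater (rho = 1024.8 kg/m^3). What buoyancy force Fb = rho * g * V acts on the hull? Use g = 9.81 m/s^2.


Formula: Fb = rho * g * V
Substituting: Fb = 1024.8 * 9.81 * 4612.6
Intermediate: 1024.8 * 9.81 = 10053.288
Result: Fb = 10053.288 * 4612.6 ≈ 46372000 N (5 s.f.)

46372000 N


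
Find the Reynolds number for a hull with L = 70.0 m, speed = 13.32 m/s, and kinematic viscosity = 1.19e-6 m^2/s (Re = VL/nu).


Formula: Re = V * L / nu
Step 1 — V * L = 13.32 * 70.0 = 932.4 m^2/s
Step 2 — Re = 932.4 / 1.19e-6 = 7.84e+08

7.84e+08


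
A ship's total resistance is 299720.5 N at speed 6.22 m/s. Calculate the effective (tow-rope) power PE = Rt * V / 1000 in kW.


Formula: PE = Rt * V / 1000 (kW)
Step 1 — PE (W) = 299720.5 * 6.22 = 1864261.51 W
Step 2 — PE (kW) = 1864261.51 / 1000 ≈ 1864.3 kW (5 s.f.)

1864.3 kW


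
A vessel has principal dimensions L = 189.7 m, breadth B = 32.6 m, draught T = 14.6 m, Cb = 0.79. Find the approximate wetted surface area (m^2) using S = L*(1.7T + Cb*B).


Formula: S = 1.7*L*T + V/T with V = Cb*L*B*T, i.e. S = L * (1.7*T + Cb*B)
Step 1 — 1.7*T = 1.7 * 14.6 = 24.82 m
Step 2 — Cb*B = 0.79 * 32.6 = 25.754 m
Step 3 — 1.7*T + Cb*B = 24.82 + 25.754 = 50.574 m
Step 4 — S = 189.7 * 50.574 ≈ 9593.9 m^2 (5 s.f.)

9593.9 m^2


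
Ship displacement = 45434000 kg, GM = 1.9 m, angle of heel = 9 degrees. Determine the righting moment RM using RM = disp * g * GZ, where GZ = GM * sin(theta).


Formula: GZ = GM * sin(theta); RM = disp * g * GZ
Step 1 — GZ = 1.9 * sin(9°) = 1.9 * 0.156434 = 0.297225 m
Step 2 — RM = 45434000 * 9.81 * 0.297225 ≈ 132480000 N·m (5 s.f.)

132480000 N·m


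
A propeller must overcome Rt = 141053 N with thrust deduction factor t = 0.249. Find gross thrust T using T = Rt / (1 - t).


Formula: T = Rt / (1 - t)
Step 1 — (1 - t) = 1 - 0.249 = 0.751
Step 2 — T = 141053 / 0.751 ≈ 187820 N (5 s.f.)

187820 N


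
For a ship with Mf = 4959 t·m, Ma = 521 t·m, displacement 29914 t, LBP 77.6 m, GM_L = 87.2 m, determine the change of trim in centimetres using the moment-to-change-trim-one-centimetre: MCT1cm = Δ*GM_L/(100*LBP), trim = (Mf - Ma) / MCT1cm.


Formula: net trimming moment = Mf - Ma; MCT1cm = Δ*GM_L/(100*LBP); trim = net moment / MCT1cm
Step 1 — net trimming moment = 4959 - 521 = 4438 t·m
Step 2 — MCT1cm = 29914 * 87.2 / (100 * 77.6) = 336.147 t·m/cm
Step 3 — trim = 4438 / 336.147 ≈ 13.203 cm (5 s.f.)

13.203 cm


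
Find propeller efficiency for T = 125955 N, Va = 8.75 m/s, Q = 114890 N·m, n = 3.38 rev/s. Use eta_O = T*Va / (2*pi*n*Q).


Formula: eta = T * Va / (2 * pi * n * Q)
Step 1 — numerator = T * Va = 125955 * 8.75 = 1102106.25
Step 2 — 2 * pi * n = 2 * pi * 3.38 = 21.237166
Step 3 — denominator = 21.237166 * 114890 = 2439938.0
Step 4 — eta = 1102106.25 / 2439938.0 ≈ 0.45169 (5 s.f.)

0.45169


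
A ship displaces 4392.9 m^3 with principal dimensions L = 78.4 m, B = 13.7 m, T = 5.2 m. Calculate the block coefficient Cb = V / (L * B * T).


Formula: Cb = V / (L * B * T)
Step 1 — L * B * T = 78.4 * 13.7 * 5.2 = 5585.216 m^3
Step 2 — Cb = 4392.9 / 5585.216 ≈ 0.78652 (5 s.f.)

0.78652


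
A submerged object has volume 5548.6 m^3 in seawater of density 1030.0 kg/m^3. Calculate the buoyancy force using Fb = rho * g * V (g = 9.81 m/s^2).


Formula: Fb = rho * g * V
Substituting: Fb = 1030.0 * 9.81 * 5548.6
Intermediate: 1030.0 * 9.81 = 10104.3
Result: Fb = 10104.3 * 5548.6 ≈ 56065000 N (5 s.f.)

56065000 N


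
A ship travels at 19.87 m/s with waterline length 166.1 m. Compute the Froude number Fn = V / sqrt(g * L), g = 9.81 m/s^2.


Formula: Fn = V / sqrt(g * L)
Step 1 — g * L = 9.81 * 166.1 = 1629.441
Step 2 — sqrt(g * L) = sqrt(1629.441) = 40.366335
Step 3 — Fn = 19.87 / 40.366335 ≈ 0.49224 (5 s.f.)

0.49224


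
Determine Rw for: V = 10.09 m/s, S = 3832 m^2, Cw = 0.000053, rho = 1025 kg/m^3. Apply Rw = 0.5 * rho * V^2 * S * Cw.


Formula: Rw = 0.5 * rho * V^2 * S * Cw
Step 1 — V^2 = 10.09^2 = 101.8081
Step 2 — 0.5 * rho * V^2 = 0.5 * 1025 * 101.8081 = 52176.65125
Step 3 — Rw = 52176.65125 * 3832 * 0.000053 ≈ 10597 N (5 s.f.)

10597 N


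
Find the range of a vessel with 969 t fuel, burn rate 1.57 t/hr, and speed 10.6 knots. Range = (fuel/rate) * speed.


Formula: endurance = fuel / rate; range = endurance * speed
Step 1 — endurance = 969 / 1.57 = 617.1975 hours
Step 2 — range = 617.1975 * 10.6 ≈ 6542.3 nautical miles (5 s.f.)

6542.3 NM


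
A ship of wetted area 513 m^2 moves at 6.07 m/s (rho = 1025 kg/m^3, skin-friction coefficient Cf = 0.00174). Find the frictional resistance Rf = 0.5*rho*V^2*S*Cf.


Formula: Rf = 0.5 * rho * V^2 * S * Cf
Step 1 — V^2 = 6.07^2 = 36.8449
Step 2 — 0.5 * rho * V^2 = 0.5 * 1025 * 36.8449 = 18883.01125
Step 3 — Rf = 18883.01125 * 513 * 0.00174 ≈ 16855 N (5 s.f.)

16855 N


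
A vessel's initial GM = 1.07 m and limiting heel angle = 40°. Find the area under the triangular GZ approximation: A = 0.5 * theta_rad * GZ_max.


Formula: GZ_max = GM * sin(theta); Area = 0.5 * theta_rad * GZ_max
Step 1 — GZ_max = 1.07 * sin(40°) = 1.07 * 0.642788 = 0.687783 m
Step 2 — theta_rad = 40 * pi/180 = 0.698132 rad
Step 3 — Area = 0.5 * 0.698132 * 0.687783 ≈ 0.24008 m·rad (5 s.f.)

0.24008 m·rad


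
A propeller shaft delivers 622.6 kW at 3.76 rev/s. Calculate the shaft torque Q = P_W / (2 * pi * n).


Formula: Q = P_W / (2 * pi * n)
Step 1 — P_W = 622.6 kW * 1000 = 622600.0 W
Step 2 — 2 * pi * n = 2 * pi * 3.76 = 23.624777
Step 3 — Q = 622600.0 / 23.624777 ≈ 26354 N·m (5 s.f.)

26354 N·m


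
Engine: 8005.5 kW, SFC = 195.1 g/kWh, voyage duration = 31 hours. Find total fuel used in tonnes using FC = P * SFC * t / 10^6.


Formula: FC (tonnes) = P * SFC * t / 1,000,000
Step 1 — P * SFC * t = 8005.5 * 195.1 * 31 = 48418064.55 g
Step 2 — FC (tonnes) = 48418064.55 / 1,000,000 ≈ 48.418 tonnes (5 s.f.)

48.418 tonnes


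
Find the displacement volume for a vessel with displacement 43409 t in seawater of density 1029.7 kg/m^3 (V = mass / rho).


Formula: V = mass / rho
Step 1 — convert tonnes to kg: 43409 t * 1000 = 43409000 kg
Step 2 — V = 43409000 / 1029.7 ≈ 42157 m^3 (5 s.f.)

42157 m^3


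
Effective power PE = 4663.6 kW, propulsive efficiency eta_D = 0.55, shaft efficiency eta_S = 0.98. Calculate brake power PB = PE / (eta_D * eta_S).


Formula: PB = PE / (eta_D * eta_S)
Step 1 — combined efficiency = eta_D * eta_S = 0.55 * 0.98 = 0.539
Step 2 — PB = 4663.6 / 0.539 ≈ 8652.3 kW (5 s.f.)

8652.3 kW


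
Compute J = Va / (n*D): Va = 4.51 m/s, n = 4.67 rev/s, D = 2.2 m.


Formula: J = Va / (n * D)
Step 1 — n * D = 4.67 * 2.2 = 10.274
Step 2 — J = 4.51 / 10.274 ≈ 0.43897 (5 s.f.)

0.43897


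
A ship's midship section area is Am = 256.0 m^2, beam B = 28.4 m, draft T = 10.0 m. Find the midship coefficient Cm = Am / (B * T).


Formula: Cm = Am / (B * T)
Step 1 — B * T = 28.4 * 10.0 = 284.0 m^2
Step 2 — Cm = 256.0 / 284.0 ≈ 0.90141 (5 s.f.)

0.90141


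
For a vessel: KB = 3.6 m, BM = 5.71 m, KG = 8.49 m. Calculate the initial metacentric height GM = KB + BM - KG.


Formula: GM = KB + BM - KG
Step 1 — KM = KB + BM = 3.6 + 5.71 = 9.31 m
Step 2 — GM = KM - KG = 9.31 - 8.49 = 0.82 m

0.82 m


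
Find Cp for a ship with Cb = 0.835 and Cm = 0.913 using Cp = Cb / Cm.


Formula: Cp = Cb / Cm
Substituting: Cp = 0.835 / 0.913
Result: Cp ≈ 0.91457 (5 s.f.)

0.91457


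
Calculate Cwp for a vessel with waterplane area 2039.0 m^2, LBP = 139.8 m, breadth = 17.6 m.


Formula: Cwp = Aw / (L * B)
Step 1 — L * B = 139.8 * 17.6 = 2460.48 m^2
Step 2 — Cwp = 2039.0 / 2460.48 ≈ 0.82870 (5 s.f.)

0.82870


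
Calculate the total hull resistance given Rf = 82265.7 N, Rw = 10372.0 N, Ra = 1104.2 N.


Formula: Rt = Rf + Rw + Ra
Substituting: Rt = 82265.7 + 10372.0 + 1104.2
Result: Rt = 93741.9 N

93741.9 N


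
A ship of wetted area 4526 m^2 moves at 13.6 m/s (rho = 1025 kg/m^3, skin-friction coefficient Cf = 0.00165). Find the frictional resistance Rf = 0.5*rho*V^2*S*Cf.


Formula: Rf = 0.5 * rho * V^2 * S * Cf
Step 1 — V^2 = 13.6^2 = 184.96
Step 2 — 0.5 * rho * V^2 = 0.5 * 1025 * 184.96 = 94792.0
Step 3 — Rf = 94792.0 * 4526 * 0.00165 ≈ 707900 N (5 s.f.)

707900 N


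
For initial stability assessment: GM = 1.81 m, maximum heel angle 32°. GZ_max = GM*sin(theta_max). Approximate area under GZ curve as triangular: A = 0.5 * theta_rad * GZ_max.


Formula: GZ_max = GM * sin(theta); Area = 0.5 * theta_rad * GZ_max
Step 1 — GZ_max = 1.81 * sin(32°) = 1.81 * 0.529919 = 0.959153 m
Step 2 — theta_rad = 32 * pi/180 = 0.558505 rad
Step 3 — Area = 0.5 * 0.558505 * 0.959153 ≈ 0.26785 m·rad (5 s.f.)

0.26785 m·rad


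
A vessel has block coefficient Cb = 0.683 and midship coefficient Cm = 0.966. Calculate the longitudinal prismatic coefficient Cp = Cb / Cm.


Formula: Cp = Cb / Cm
Substituting: Cp = 0.683 / 0.966
Result: Cp ≈ 0.70704 (5 s.f.)

0.70704


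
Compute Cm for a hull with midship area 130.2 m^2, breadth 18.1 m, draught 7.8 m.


Formula: Cm = Am / (B * T)
Step 1 — B * T = 18.1 * 7.8 = 141.18 m^2
Step 2 — Cm = 130.2 / 141.18 ≈ 0.92223 (5 s.f.)

0.92223


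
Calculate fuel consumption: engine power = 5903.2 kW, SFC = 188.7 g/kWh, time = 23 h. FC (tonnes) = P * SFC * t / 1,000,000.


Formula: FC (tonnes) = P * SFC * t / 1,000,000
Step 1 — P * SFC * t = 5903.2 * 188.7 * 23 = 25620478.32 g
Step 2 — FC (tonnes) = 25620478.32 / 1,000,000 ≈ 25.620 tonnes (5 s.f.)

25.620 tonnes


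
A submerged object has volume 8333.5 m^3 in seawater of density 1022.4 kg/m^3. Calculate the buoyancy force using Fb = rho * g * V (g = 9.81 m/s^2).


Formula: Fb = rho * g * V
Substituting: Fb = 1022.4 * 9.81 * 8333.5
Intermediate: 1022.4 * 9.81 = 10029.744
Result: Fb = 10029.744 * 8333.5 ≈ 83583000 N (5 s.f.)

83583000 N


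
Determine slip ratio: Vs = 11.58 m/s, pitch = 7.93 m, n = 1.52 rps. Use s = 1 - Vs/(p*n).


Formula: s = 1 - Vs / (p * n)
Step 1 — p * n = 7.93 * 1.52 = 12.0536
Step 2 — Vs / (p*n) = 11.58 / 12.0536 = 0.960709 (6 d.p.)
Step 3 — s = 1 - 0.960709 = 0.039291

0.039291


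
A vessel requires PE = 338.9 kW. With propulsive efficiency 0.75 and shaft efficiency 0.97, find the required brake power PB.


Formula: PB = PE / (eta_D * eta_S)
Step 1 — combined efficiency = eta_D * eta_S = 0.75 * 0.97 = 0.7275
Step 2 — PB = 338.9 / 0.7275 ≈ 465.84 kW (5 s.f.)

465.84 kW


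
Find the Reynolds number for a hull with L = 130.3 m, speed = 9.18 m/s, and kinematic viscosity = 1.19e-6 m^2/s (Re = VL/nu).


Formula: Re = V * L / nu
Step 1 — V * L = 9.18 * 130.3 = 1196.154 m^2/s
Step 2 — Re = 1196.154 / 1.19e-6 = 1.01e+09

1.01e+09


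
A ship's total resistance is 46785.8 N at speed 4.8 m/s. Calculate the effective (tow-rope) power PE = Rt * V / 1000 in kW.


Formula: PE = Rt * V / 1000 (kW)
Step 1 — PE (W) = 46785.8 * 4.8 = 224571.84 W
Step 2 — PE (kW) = 224571.84 / 1000 ≈ 224.57 kW (5 s.f.)

224.57 kW


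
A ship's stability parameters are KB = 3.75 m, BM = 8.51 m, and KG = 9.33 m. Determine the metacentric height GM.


Formula: GM = KB + BM - KG
Step 1 — KM = KB + BM = 3.75 + 8.51 = 12.26 m
Step 2 — GM = KM - KG = 12.26 - 9.33 = 2.93 m

2.93 m


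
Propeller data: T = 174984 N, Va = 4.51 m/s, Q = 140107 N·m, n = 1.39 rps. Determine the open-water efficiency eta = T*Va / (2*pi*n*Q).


Formula: eta = T * Va / (2 * pi * n * Q)
Step 1 — numerator = T * Va = 174984 * 4.51 = 789177.84
Step 2 — 2 * pi * n = 2 * pi * 1.39 = 8.733628
Step 3 — denominator = 8.733628 * 140107 = 1223642.42
Step 4 — eta = 789177.84 / 1223642.42 ≈ 0.64494 (5 s.f.)

0.64494


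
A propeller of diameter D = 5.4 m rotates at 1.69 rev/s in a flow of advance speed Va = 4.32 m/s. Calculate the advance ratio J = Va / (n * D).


Formula: J = Va / (n * D)
Step 1 — n * D = 1.69 * 5.4 = 9.126
Step 2 — J = 4.32 / 9.126 ≈ 0.47337 (5 s.f.)

0.47337


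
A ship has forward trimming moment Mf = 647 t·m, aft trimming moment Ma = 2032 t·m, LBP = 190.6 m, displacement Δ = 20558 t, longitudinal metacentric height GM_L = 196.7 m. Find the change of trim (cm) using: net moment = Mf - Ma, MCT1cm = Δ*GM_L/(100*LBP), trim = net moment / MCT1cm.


Formula: net trimming moment = Mf - Ma; MCT1cm = Δ*GM_L/(100*LBP); trim = net moment / MCT1cm
Step 1 — net trimming moment = 647 - 2032 = -1385 t·m
Step 2 — MCT1cm = 20558 * 196.7 / (100 * 190.6) = 212.1594 t·m/cm
Step 3 — trim = -1385 / 212.1594 ≈ -6.5281 cm (5 s.f.)

-6.5281 cm


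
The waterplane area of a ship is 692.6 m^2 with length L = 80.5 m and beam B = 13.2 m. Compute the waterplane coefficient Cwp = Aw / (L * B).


Formula: Cwp = Aw / (L * B)
Step 1 — L * B = 80.5 * 13.2 = 1062.6 m^2
Step 2 — Cwp = 692.6 / 1062.6 ≈ 0.65180 (5 s.f.)

0.65180


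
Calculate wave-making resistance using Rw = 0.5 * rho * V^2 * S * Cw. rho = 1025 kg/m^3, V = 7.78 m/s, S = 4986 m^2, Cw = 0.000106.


Formula: Rw = 0.5 * rho * V^2 * S * Cw
Step 1 — V^2 = 7.78^2 = 60.5284
Step 2 — 0.5 * rho * V^2 = 0.5 * 1025 * 60.5284 = 31020.805
Step 3 — Rw = 31020.805 * 4986 * 0.000106 ≈ 16395 N (5 s.f.)

16395 N


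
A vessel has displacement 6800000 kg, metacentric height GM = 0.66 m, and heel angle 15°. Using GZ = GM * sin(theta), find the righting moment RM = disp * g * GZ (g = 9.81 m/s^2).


Formula: GZ = GM * sin(theta); RM = disp * g * GZ
Step 1 — GZ = 0.66 * sin(15°) = 0.66 * 0.258819 = 0.170821 m
Step 2 — RM = 6800000 * 9.81 * 0.170821 ≈ 11395000 N·m (5 s.f.)

11395000 N·m


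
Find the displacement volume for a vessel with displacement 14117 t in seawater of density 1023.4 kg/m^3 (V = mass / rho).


Formula: V = mass / rho
Step 1 — convert tonnes to kg: 14117 t * 1000 = 14117000 kg
Step 2 — V = 14117000 / 1023.4 ≈ 13794 m^3 (5 s.f.)

13794 m^3


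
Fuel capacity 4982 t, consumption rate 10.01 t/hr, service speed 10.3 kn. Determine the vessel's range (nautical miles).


Formula: endurance = fuel / rate; range = endurance * speed
Step 1 — endurance = 4982 / 10.01 = 497.7023 hours
Step 2 — range = 497.7023 * 10.3 ≈ 5126.3 nautical miles (5 s.f.)

5126.3 NM


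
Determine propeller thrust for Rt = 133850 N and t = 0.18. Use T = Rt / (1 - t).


Formula: T = Rt / (1 - t)
Step 1 — (1 - t) = 1 - 0.18 = 0.82
Step 2 — T = 133850 / 0.82 ≈ 163230 N (5 s.f.)

163230 N


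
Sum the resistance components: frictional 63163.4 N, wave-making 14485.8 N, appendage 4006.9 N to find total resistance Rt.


Formula: Rt = Rf + Rw + Ra
Substituting: Rt = 63163.4 + 14485.8 + 4006.9
Result: Rt = 81656.1 N

81656.1 N


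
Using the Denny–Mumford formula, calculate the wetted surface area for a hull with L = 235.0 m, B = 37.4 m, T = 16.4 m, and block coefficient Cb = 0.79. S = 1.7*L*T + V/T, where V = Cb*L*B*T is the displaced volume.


Formula: S = 1.7*L*T + V/T with V = Cb*L*B*T, i.e. S = L * (1.7*T + Cb*B)
Step 1 — 1.7*T = 1.7 * 16.4 = 27.88 m
Step 2 — Cb*B = 0.79 * 37.4 = 29.546 m
Step 3 — 1.7*T + Cb*B = 27.88 + 29.546 = 57.426 m
Step 4 — S = 235.0 * 57.426 ≈ 13495 m^2 (5 s.f.)

13495 m^2


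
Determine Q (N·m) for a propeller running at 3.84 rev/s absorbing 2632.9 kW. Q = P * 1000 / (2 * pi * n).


Formula: Q = P_W / (2 * pi * n)
Step 1 — P_W = 2632.9 kW * 1000 = 2632900.0 W
Step 2 — 2 * pi * n = 2 * pi * 3.84 = 24.127432
Step 3 — Q = 2632900.0 / 24.127432 ≈ 109120 N·m (5 s.f.)

109120 N·m


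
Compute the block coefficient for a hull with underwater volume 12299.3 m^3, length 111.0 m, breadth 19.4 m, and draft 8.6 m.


Formula: Cb = V / (L * B * T)
Step 1 — L * B * T = 111.0 * 19.4 * 8.6 = 18519.24 m^3
Step 2 — Cb = 12299.3 / 18519.24 ≈ 0.66414 (5 s.f.)

0.66414


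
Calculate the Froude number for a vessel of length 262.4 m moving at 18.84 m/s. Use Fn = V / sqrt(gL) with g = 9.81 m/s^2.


Formula: Fn = V / sqrt(g * L)
Step 1 — g * L = 9.81 * 262.4 = 2574.144
Step 2 — sqrt(g * L) = sqrt(2574.144) = 50.736023
Step 3 — Fn = 18.84 / 50.736023 ≈ 0.37133 (5 s.f.)

0.37133


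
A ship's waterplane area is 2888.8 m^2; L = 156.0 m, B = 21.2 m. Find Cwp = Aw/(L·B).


Formula: Cwp = Aw / (L * B)
Step 1 — L * B = 156.0 * 21.2 = 3307.2 m^2
Step 2 — Cwp = 2888.8 / 3307.2 ≈ 0.87349 (5 s.f.)

0.87349


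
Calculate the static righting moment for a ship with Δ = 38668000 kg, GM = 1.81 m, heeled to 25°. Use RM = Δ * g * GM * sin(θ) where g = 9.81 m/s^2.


Formula: GZ = GM * sin(theta); RM = disp * g * GZ
Step 1 — GZ = 1.81 * sin(25°) = 1.81 * 0.422618 = 0.764939 m
Step 2 — RM = 38668000 * 9.81 * 0.764939 ≈ 290170000 N·m (5 s.f.)

290170000 N·m


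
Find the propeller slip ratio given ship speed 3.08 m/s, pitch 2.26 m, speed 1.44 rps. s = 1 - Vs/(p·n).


Formula: s = 1 - Vs / (p * n)
Step 1 — p * n = 2.26 * 1.44 = 3.2544
Step 2 — Vs / (p*n) = 3.08 / 3.2544 = 0.946411 (6 d.p.)
Step 3 — s = 1 - 0.946411 = 0.053589

0.053589


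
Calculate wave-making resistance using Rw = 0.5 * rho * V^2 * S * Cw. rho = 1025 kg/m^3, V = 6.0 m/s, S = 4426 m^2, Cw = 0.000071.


Formula: Rw = 0.5 * rho * V^2 * S * Cw
Step 1 — V^2 = 6.0^2 = 36.0
Step 2 — 0.5 * rho * V^2 = 0.5 * 1025 * 36.0 = 18450.0
Step 3 — Rw = 18450.0 * 4426 * 0.000071 ≈ 5797.8 N (5 s.f.)

5797.8 N


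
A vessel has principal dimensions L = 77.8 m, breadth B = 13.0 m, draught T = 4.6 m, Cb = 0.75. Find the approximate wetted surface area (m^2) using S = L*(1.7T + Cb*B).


Formula: S = 1.7*L*T + V/T with V = Cb*L*B*T, i.e. S = L * (1.7*T + Cb*B)
Step 1 — 1.7*T = 1.7 * 4.6 = 7.82 m
Step 2 — Cb*B = 0.75 * 13.0 = 9.75 m
Step 3 — 1.7*T + Cb*B = 7.82 + 9.75 = 17.57 m
Step 4 — S = 77.8 * 17.57 ≈ 1366.9 m^2 (5 s.f.)

1366.9 m^2


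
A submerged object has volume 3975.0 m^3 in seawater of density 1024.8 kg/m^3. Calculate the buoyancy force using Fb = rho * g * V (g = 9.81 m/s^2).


Formula: Fb = rho * g * V
Substituting: Fb = 1024.8 * 9.81 * 3975.0
Intermediate: 1024.8 * 9.81 = 10053.288
Result: Fb = 10053.288 * 3975.0 ≈ 39962000 N (5 s.f.)

39962000 N


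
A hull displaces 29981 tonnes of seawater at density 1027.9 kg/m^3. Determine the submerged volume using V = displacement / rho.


Formula: V = mass / rho
Step 1 — convert tonnes to kg: 29981 t * 1000 = 29981000 kg
Step 2 — V = 29981000 / 1027.9 ≈ 29167 m^3 (5 s.f.)

29167 m^3
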